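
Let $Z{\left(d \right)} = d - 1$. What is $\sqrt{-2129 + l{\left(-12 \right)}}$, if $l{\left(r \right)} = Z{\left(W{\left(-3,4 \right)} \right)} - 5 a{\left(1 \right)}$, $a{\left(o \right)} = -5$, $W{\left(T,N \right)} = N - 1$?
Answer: $i \sqrt{2102} \approx 45.848 i$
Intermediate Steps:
$W{\left(T,N \right)} = -1 + N$ ($W{\left(T,N \right)} = N - 1 = -1 + N$)
$Z{\left(d \right)} = -1 + d$
$l{\left(r \right)} = 27$ ($l{\left(r \right)} = \left(-1 + \left(-1 + 4\right)\right) - -25 = \left(-1 + 3\right) + 25 = 2 + 25 = 27$)
$\sqrt{-2129 + l{\left(-12 \right)}} = \sqrt{-2129 + 27} = \sqrt{-2102} = i \sqrt{2102}$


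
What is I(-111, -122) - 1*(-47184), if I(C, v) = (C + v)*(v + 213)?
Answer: 25981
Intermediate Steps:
I(C, v) = (213 + v)*(C + v) (I(C, v) = (C + v)*(213 + v) = (213 + v)*(C + v))
I(-111, -122) - 1*(-47184) = ((-122)² + 213*(-111) + 213*(-122) - 111*(-122)) - 1*(-47184) = (14884 - 23643 - 25986 + 13542) + 47184 = -21203 + 47184 = 25981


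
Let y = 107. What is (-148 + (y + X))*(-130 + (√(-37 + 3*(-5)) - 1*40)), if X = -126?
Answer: 28390 - 334*I*√13 ≈ 28390.0 - 1204.3*I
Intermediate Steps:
(-148 + (y + X))*(-130 + (√(-37 + 3*(-5)) - 1*40)) = (-148 + (107 - 126))*(-130 + (√(-37 + 3*(-5)) - 1*40)) = (-148 - 19)*(-130 + (√(-37 - 15) - 40)) = -167*(-130 + (√(-52) - 40)) = -167*(-130 + (2*I*√13 - 40)) = -167*(-130 + (-40 + 2*I*√13)) = -167*(-170 + 2*I*√13) = 28390 - 334*I*√13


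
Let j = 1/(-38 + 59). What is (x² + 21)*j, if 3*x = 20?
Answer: 589/189 ≈ 3.1164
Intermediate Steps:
x = 20/3 (x = (⅓)*20 = 20/3 ≈ 6.6667)
j = 1/21 ≈ 0.047619
(x² + 21)*j = ((20/3)² + 21)*(1/21) = (400/9 + 21)*(1/21) = (589/9)*(1/21) = 589/189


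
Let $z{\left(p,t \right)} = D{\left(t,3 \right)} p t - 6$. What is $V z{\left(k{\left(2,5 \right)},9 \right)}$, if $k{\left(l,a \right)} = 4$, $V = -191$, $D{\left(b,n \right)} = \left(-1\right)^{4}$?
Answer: $-5730$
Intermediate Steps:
$D{\left(b,n \right)} = 1$
$z{\left(p,t \right)} = -6 + p t$ ($z{\left(p,t \right)} = 1 p t - 6 = p t - 6 = -6 + p t$)
$V z{\left(k{\left(2,5 \right)},9 \right)} = - 191 \left(-6 + 4 \cdot 9\right) = - 191 \left(-6 + 36\right) = \left(-191\right) 30 = -5730$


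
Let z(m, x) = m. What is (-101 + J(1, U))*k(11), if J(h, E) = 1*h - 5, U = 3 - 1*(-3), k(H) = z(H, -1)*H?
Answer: -12705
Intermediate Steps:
k(H) = H**2 (k(H) = H*H = H**2)
U = 6 (U = 3 + 3 = 6)
J(h, E) = -5 + h (J(h, E) = h - 5 = -5 + h)
(-101 + J(1, U))*k(11) = (-101 + (-5 + 1))*11**2 = (-101 - 4)*121 = -105*121 = -12705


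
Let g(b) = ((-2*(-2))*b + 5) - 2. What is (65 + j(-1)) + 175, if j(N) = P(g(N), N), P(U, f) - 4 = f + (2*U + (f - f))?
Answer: 241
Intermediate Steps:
g(b) = 3 + 4*b (g(b) = (4*b + 5) - 2 = (5 + 4*b) - 2 = 3 + 4*b)
P(U, f) = 4 + f + 2*U (P(U, f) = 4 + (f + (2*U + (f - f))) = 4 + (f + (2*U + 0)) = 4 + (f + 2*U) = 4 + f + 2*U)
j(N) = 10 + 9*N (j(N) = 4 + N + 2*(3 + 4*N) = 4 + N + (6 + 8*N) = 10 + 9*N)
(65 + j(-1)) + 175 = (65 + (10 + 9*(-1))) + 175 = (65 + (10 - 9)) + 175 = (65 + 1) + 175 = 66 + 175 = 241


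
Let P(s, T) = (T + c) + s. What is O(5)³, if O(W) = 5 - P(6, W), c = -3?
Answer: -27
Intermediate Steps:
P(s, T) = -3 + T + s (P(s, T) = (T - 3) + s = (-3 + T) + s = -3 + T + s)
O(W) = 2 - W (O(W) = 5 - (-3 + W + 6) = 5 - (3 + W) = 5 + (-3 - W) = 2 - W)
O(5)³ = (2 - 1*5)³ = (2 - 5)³ = (-3)³ = -27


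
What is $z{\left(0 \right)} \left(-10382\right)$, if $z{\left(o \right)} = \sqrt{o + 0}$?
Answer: $0$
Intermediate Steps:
$z{\left(o \right)} = \sqrt{o}$
$z{\left(0 \right)} \left(-10382\right) = \sqrt{0} \left(-10382\right) = 0 \left(-10382\right) = 0$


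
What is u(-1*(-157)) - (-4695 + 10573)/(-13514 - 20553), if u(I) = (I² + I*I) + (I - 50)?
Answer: 1683086013/34067 ≈ 49405.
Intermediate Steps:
u(I) = -50 + I + 2*I² (u(I) = (I² + I²) + (-50 + I) = 2*I² + (-50 + I) = -50 + I + 2*I²)
u(-1*(-157)) - (-4695 + 10573)/(-13514 - 20553) = (-50 - 1*(-157) + 2*(-1*(-157))²) - (-4695 + 10573)/(-13514 - 20553) = (-50 + 157 + 2*157²) - 5878/(-34067) = (-50 + 157 + 2*24649) - 5878*(-1)/34067 = (-50 + 157 + 49298) - 1*(-5878/34067) = 49405 + 5878/34067 = 1683086013/34067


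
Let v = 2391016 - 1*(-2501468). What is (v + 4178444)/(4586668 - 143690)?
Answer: 4535464/2221489 ≈ 2.0416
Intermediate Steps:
v = 4892484 (v = 2391016 + 2501468 = 4892484)
(v + 4178444)/(4586668 - 143690) = (4892484 + 4178444)/(4586668 - 143690) = 9070928/4442978 = 9070928*(1/4442978) = 4535464/2221489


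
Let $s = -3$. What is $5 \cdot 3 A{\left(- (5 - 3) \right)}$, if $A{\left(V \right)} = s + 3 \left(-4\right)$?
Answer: $-225$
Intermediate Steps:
$A{\left(V \right)} = -15$ ($A{\left(V \right)} = -3 + 3 \left(-4\right) = -3 - 12 = -15$)
$5 \cdot 3 A{\left(- (5 - 3) \right)} = 5 \cdot 3 \left(-15\right) = 15 \left(-15\right) = -225$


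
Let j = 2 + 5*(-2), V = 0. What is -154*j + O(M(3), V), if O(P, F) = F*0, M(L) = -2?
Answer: 1232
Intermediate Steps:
j = -8 (j = 2 - 10 = -8)
O(P, F) = 0
-154*j + O(M(3), V) = -154*(-8) + 0 = 1232 + 0 = 1232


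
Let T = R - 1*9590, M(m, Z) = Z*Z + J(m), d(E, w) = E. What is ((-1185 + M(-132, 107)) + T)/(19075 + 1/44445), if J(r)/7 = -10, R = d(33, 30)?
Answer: 28311465/847788376 ≈ 0.033395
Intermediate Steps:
R = 33
J(r) = -70 (J(r) = 7*(-10) = -70)
M(m, Z) = -70 + Z**2 (M(m, Z) = Z*Z - 70 = Z**2 - 70 = -70 + Z**2)
T = -9557 (T = 33 - 1*9590 = 33 - 9590 = -9557)
((-1185 + M(-132, 107)) + T)/(19075 + 1/44445) = ((-1185 + (-70 + 107**2)) - 9557)/(19075 + 1/44445) = ((-1185 + (-70 + 11449)) - 9557)/(19075 + 1/44445) = ((-1185 + 11379) - 9557)/(847788376/44445) = (10194 - 9557)*(44445/847788376) = 637*(44445/847788376) = 28311465/847788376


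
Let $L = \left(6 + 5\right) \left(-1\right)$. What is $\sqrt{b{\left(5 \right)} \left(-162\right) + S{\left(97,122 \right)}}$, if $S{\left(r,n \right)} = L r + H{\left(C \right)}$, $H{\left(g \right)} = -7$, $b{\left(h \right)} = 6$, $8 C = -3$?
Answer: $i \sqrt{2046} \approx 45.233 i$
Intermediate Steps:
$C = - \frac{3}{8}$ ($C = \frac{1}{8} \left(-3\right) = - \frac{3}{8} \approx -0.375$)
$L = -11$ ($L = 11 \left(-1\right) = -11$)
$S{\left(r,n \right)} = -7 - 11 r$ ($S{\left(r,n \right)} = - 11 r - 7 = -7 - 11 r$)
$\sqrt{b{\left(5 \right)} \left(-162\right) + S{\left(97,122 \right)}} = \sqrt{6 \left(-162\right) - 1074} = \sqrt{-972 - 1074} = \sqrt{-2046} = i \sqrt{2046}$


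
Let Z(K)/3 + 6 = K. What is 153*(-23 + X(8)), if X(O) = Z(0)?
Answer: -6273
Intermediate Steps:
Z(K) = -18 + 3*K
X(O) = -18 (X(O) = -18 + 3*0 = -18 + 0 = -18)
153*(-23 + X(8)) = 153*(-23 - 18) = 153*(-41) = -6273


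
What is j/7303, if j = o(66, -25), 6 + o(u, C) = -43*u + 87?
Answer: -2757/7303 ≈ -0.37752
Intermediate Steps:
o(u, C) = 81 - 43*u (o(u, C) = -6 + (-43*u + 87) = -6 + (87 - 43*u) = 81 - 43*u)
j = -2757 (j = 81 - 43*66 = 81 - 2838 = -2757)
j/7303 = -2757/7303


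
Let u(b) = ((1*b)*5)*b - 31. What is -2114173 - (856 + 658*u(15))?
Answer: -2834881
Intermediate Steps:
u(b) = -31 + 5*b² (u(b) = (b*5)*b - 31 = (5*b)*b - 31 = 5*b² - 31 = -31 + 5*b²)
-2114173 - (856 + 658*u(15)) = -2114173 - (856 + 658*(-31 + 5*15²)) = -2114173 - (856 + 658*(-31 + 5*225)) = -2114173 - (856 + 658*(-31 + 1125)) = -2114173 - (856 + 658*1094) = -2114173 - (856 + 719852) = -2114173 - 1*720708 = -2114173 - 720708 = -2834881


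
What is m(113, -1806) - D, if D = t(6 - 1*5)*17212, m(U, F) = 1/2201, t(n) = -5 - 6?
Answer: 416719733/2201 ≈ 1.8933e+5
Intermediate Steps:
t(n) = -11
m(U, F) = 1/2201
D = -189332 (D = -11*17212 = -189332)
m(113, -1806) - D = 1/2201 - 1*(-189332) = 1/2201 + 189332 = 416719733/2201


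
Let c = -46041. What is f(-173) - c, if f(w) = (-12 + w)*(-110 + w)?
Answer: 98396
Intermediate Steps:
f(w) = (-110 + w)*(-12 + w)
f(-173) - c = (1320 + (-173)² - 122*(-173)) - 1*(-46041) = (1320 + 29929 + 21106) + 46041 = 52355 + 46041 = 98396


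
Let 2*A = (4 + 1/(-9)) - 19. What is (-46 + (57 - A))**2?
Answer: 27889/81 ≈ 344.31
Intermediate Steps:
A = -68/9 (A = ((4 + 1/(-9)) - 19)/2 = ((4 - 1/9) - 19)/2 = (35/9 - 19)/2 = (1/2)*(-136/9) = -68/9 ≈ -7.5556)
(-46 + (57 - A))**2 = (-46 + (57 - 1*(-68/9)))**2 = (-46 + (57 + 68/9))**2 = (-46 + 581/9)**2 = (167/9)**2 = 27889/81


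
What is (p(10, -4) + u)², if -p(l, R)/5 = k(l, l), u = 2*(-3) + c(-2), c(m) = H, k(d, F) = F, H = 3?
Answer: 2809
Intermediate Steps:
c(m) = 3
u = -3 (u = 2*(-3) + 3 = -6 + 3 = -3)
p(l, R) = -5*l
(p(10, -4) + u)² = (-5*10 - 3)² = (-50 - 3)² = (-53)² = 2809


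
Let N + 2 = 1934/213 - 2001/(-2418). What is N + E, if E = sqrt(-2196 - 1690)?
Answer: 1357519/171678 + I*sqrt(3886) ≈ 7.9074 + 62.338*I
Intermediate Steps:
E = I*sqrt(3886) (E = sqrt(-3886) = I*sqrt(3886) ≈ 62.338*I)
N = 1357519/171678 (N = -2 + (1934/213 - 2001/(-2418)) = -2 + (1934*(1/213) - 2001*(-1/2418)) = -2 + (1934/213 + 667/806) = -2 + 1700875/171678 = 1357519/171678 ≈ 7.9074)
N + E = 1357519/171678 + I*sqrt(3886)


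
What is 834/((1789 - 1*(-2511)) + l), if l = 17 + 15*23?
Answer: 139/777 ≈ 0.17889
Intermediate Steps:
l = 362 (l = 17 + 345 = 362)
834/((1789 - 1*(-2511)) + l) = 834/((1789 - 1*(-2511)) + 362) = 834/((1789 + 2511) + 362) = 834/(4300 + 362) = 834/4662 = (1/4662)*834 = 139/777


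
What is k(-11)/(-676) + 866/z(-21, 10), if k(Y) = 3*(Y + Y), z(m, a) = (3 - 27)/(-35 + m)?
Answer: 2049055/1014 ≈ 2020.8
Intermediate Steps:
z(m, a) = -24/(-35 + m)
k(Y) = 6*Y (k(Y) = 3*(2*Y) = 6*Y)
k(-11)/(-676) + 866/z(-21, 10) = (6*(-11))/(-676) + 866/((-24/(-35 - 21))) = -66*(-1/676) + 866/((-24/(-56))) = 33/338 + 866/((-24*(-1/56))) = 33/338 + 866/(3/7) = 33/338 + 866*(7/3) = 33/338 + 6062/3 = 2049055/1014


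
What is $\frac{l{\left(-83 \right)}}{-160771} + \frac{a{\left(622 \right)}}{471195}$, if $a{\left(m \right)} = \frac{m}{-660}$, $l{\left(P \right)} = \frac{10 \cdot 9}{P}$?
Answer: $\frac{9844509677}{2074915517939550} \approx 4.7445 \cdot 10^{-6}$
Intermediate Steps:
$l{\left(P \right)} = \frac{90}{P}$
$a{\left(m \right)} = - \frac{m}{660}$ ($a{\left(m \right)} = m \left(- \frac{1}{660}\right) = - \frac{m}{660}$)
$\frac{l{\left(-83 \right)}}{-160771} + \frac{a{\left(622 \right)}}{471195} = \frac{90 \frac{1}{-83}}{-160771} + \frac{\left(- \frac{1}{660}\right) 622}{471195} = 90 \left(- \frac{1}{83}\right) \left(- \frac{1}{160771}\right) - \frac{311}{155494350} = \left(- \frac{90}{83}\right) \left(- \frac{1}{160771}\right) - \frac{311}{155494350} = \frac{90}{13343993} - \frac{311}{155494350} = \frac{9844509677}{2074915517939550}$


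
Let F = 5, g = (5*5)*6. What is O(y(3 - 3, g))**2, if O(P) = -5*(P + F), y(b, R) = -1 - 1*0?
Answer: 400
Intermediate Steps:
g = 150 (g = 25*6 = 150)
y(b, R) = -1 (y(b, R) = -1 + 0 = -1)
O(P) = -25 - 5*P (O(P) = -5*(P + 5) = -5*(5 + P) = -25 - 5*P)
O(y(3 - 3, g))**2 = (-25 - 5*(-1))**2 = (-25 + 5)**2 = (-20)**2 = 400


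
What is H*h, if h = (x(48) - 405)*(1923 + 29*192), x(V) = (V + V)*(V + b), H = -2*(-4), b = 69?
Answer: 648840456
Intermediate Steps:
H = 8
x(V) = 2*V*(69 + V) (x(V) = (V + V)*(V + 69) = (2*V)*(69 + V) = 2*V*(69 + V))
h = 81105057 (h = (2*48*(69 + 48) - 405)*(1923 + 29*192) = (2*48*117 - 405)*(1923 + 5568) = (11232 - 405)*7491 = 10827*7491 = 81105057)
H*h = 8*81105057 = 648840456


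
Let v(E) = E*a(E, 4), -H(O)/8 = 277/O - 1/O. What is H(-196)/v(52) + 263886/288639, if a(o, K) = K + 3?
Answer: 2399408/2538543 ≈ 0.94519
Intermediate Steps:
H(O) = -2208/O (H(O) = -8*(277/O - 1/O) = -2208/O)
a(o, K) = 3 + K
v(E) = 7*E (v(E) = E*(3 + 4) = E*7 = 7*E)
H(-196)/v(52) + 263886/288639 = (-2208/(-196))/((7*52)) + 263886/288639 = -2208*(-1/196)/364 + 263886*(1/288639) = (552/49)*(1/364) + 87962/96213 = 138/4459 + 87962/96213 = 2399408/2538543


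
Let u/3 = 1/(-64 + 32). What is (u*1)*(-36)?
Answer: 27/8 ≈ 3.3750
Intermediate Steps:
u = -3/32 (u = 3/(-64 + 32) = 3/(-32) = 3*(-1/32) = -3/32 ≈ -0.093750)
(u*1)*(-36) = -3/32*1*(-36) = -3/32*(-36) = 27/8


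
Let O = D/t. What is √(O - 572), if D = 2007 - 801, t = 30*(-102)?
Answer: I*√16542190/170 ≈ 23.925*I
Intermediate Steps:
t = -3060
D = 1206
O = -67/170 (O = 1206/(-3060) = 1206*(-1/3060) = -67/170 ≈ -0.39412)
√(O - 572) = √(-67/170 - 572) = √(-97307/170) = I*√16542190/170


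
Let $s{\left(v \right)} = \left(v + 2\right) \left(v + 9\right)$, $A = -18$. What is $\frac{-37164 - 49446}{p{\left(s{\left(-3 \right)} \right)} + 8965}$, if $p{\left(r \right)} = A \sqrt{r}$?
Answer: $- \frac{776458650}{80373169} - \frac{1558980 i \sqrt{6}}{80373169} \approx -9.6607 - 0.047512 i$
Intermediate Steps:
$s{\left(v \right)} = \left(2 + v\right) \left(9 + v\right)$
$p{\left(r \right)} = - 18 \sqrt{r}$
$\frac{-37164 - 49446}{p{\left(s{\left(-3 \right)} \right)} + 8965} = \frac{-37164 - 49446}{- 18 \sqrt{18 + \left(-3\right)^{2} + 11 \left(-3\right)} + 8965} = - \frac{86610}{- 18 \sqrt{18 + 9 - 33} + 8965} = - \frac{86610}{- 18 \sqrt{-6} + 8965} = - \frac{86610}{- 18 i \sqrt{6} + 8965} = - \frac{86610}{8965 - 18 i \sqrt{6}}$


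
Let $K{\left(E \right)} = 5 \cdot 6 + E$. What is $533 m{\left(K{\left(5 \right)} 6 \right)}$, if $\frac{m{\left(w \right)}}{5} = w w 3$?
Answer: $352579500$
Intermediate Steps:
$K{\left(E \right)} = 30 + E$
$m{\left(w \right)} = 15 w^{2}$ ($m{\left(w \right)} = 5 w w 3 = 5 w^{2} \cdot 3 = 5 \cdot 3 w^{2} = 15 w^{2}$)
$533 m{\left(K{\left(5 \right)} 6 \right)} = 533 \cdot 15 \left(\left(30 + 5\right) 6\right)^{2} = 533 \cdot 15 \left(35 \cdot 6\right)^{2} = 533 \cdot 15 \cdot 210^{2} = 533 \cdot 15 \cdot 44100 = 533 \cdot 661500 = 352579500$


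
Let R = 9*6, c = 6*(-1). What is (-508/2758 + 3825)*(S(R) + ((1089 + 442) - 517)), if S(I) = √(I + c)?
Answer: 5348262894/1379 + 21097684*√3/1379 ≈ 3.9049e+6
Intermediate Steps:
c = -6
R = 54
S(I) = √(-6 + I) (S(I) = √(I - 6) = √(-6 + I))
(-508/2758 + 3825)*(S(R) + ((1089 + 442) - 517)) = (-508/2758 + 3825)*(√(-6 + 54) + ((1089 + 442) - 517)) = (-508*1/2758 + 3825)*(√48 + (1531 - 517)) = (-254/1379 + 3825)*(4*√3 + 1014) = 5274421*(1014 + 4*√3)/1379 = 5348262894/1379 + 21097684*√3/1379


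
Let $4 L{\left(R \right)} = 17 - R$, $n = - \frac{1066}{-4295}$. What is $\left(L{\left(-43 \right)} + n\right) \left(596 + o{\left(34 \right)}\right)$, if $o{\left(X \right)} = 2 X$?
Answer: $\frac{43486024}{4295} \approx 10125.0$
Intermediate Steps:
$n = \frac{1066}{4295}$ ($n = \left(-1066\right) \left(- \frac{1}{4295}\right) = \frac{1066}{4295} \approx 0.2482$)
$L{\left(R \right)} = \frac{17}{4} - \frac{R}{4}$ ($L{\left(R \right)} = \frac{17 - R}{4} = \frac{17}{4} - \frac{R}{4}$)
$\left(L{\left(-43 \right)} + n\right) \left(596 + o{\left(34 \right)}\right) = \left(\left(\frac{17}{4} - - \frac{43}{4}\right) + \frac{1066}{4295}\right) \left(596 + 2 \cdot 34\right) = \left(\left(\frac{17}{4} + \frac{43}{4}\right) + \frac{1066}{4295}\right) \left(596 + 68\right) = \left(15 + \frac{1066}{4295}\right) 664 = \frac{65491}{4295} \cdot 664 = \frac{43486024}{4295}$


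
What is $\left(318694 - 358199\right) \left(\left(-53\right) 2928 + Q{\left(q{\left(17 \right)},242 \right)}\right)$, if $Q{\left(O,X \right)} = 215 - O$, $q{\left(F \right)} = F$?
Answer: $6122721930$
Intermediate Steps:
$\left(318694 - 358199\right) \left(\left(-53\right) 2928 + Q{\left(q{\left(17 \right)},242 \right)}\right) = \left(318694 - 358199\right) \left(\left(-53\right) 2928 + \left(215 - 17\right)\right) = - 39505 \left(-155184 + \left(215 - 17\right)\right) = - 39505 \left(-155184 + 198\right) = \left(-39505\right) \left(-154986\right) = 6122721930$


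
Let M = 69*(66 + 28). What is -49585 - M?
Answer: -56071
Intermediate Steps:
M = 6486 (M = 69*94 = 6486)
-49585 - M = -49585 - 1*6486 = -49585 - 6486 = -56071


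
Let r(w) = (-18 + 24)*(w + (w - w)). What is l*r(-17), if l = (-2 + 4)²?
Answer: -408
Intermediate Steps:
l = 4 (l = 2² = 4)
r(w) = 6*w (r(w) = 6*(w + 0) = 6*w)
l*r(-17) = 4*(6*(-17)) = 4*(-102) = -408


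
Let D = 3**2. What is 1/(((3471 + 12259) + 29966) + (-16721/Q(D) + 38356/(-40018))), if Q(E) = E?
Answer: 180081/7894238285 ≈ 2.2812e-5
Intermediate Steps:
D = 9
1/(((3471 + 12259) + 29966) + (-16721/Q(D) + 38356/(-40018))) = 1/(((3471 + 12259) + 29966) + (-16721/9 + 38356/(-40018))) = 1/((15730 + 29966) + (-16721*1/9 + 38356*(-1/40018))) = 1/(45696 + (-16721/9 - 19178/20009)) = 1/(45696 - 334743091/180081) = 1/(7894238285/180081) = 180081/7894238285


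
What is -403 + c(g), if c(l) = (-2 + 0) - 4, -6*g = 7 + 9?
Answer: -409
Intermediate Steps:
g = -8/3 (g = -(7 + 9)/6 = -1/6*16 = -8/3 ≈ -2.6667)
c(l) = -6 (c(l) = -2 - 4 = -6)
-403 + c(g) = -403 - 6 = -409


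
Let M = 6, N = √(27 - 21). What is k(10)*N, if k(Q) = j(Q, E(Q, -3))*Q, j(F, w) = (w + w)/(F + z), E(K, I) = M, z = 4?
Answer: 60*√6/7 ≈ 20.996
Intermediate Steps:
N = √6 ≈ 2.4495
E(K, I) = 6
j(F, w) = 2*w/(4 + F) (j(F, w) = (w + w)/(F + 4) = (2*w)/(4 + F) = 2*w/(4 + F))
k(Q) = 12*Q/(4 + Q) (k(Q) = (2*6/(4 + Q))*Q = (12/(4 + Q))*Q = 12*Q/(4 + Q))
k(10)*N = (12*10/(4 + 10))*√6 = (12*10/14)*√6 = (12*10*(1/14))*√6 = 60*√6/7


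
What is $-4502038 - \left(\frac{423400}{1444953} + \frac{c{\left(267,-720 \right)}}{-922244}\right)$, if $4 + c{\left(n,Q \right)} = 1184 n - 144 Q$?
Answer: $- \frac{1499853044128759151}{333149808633} \approx -4.502 \cdot 10^{6}$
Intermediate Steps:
$c{\left(n,Q \right)} = -4 - 144 Q + 1184 n$ ($c{\left(n,Q \right)} = -4 - \left(- 1184 n + 144 Q\right) = -4 - 144 Q + 1184 n$)
$-4502038 - \left(\frac{423400}{1444953} + \frac{c{\left(267,-720 \right)}}{-922244}\right) = -4502038 - \left(\frac{423400}{1444953} + \frac{-4 - -103680 + 1184 \cdot 267}{-922244}\right) = -4502038 - \left(423400 \cdot \frac{1}{1444953} + \left(-4 + 103680 + 316128\right) \left(- \frac{1}{922244}\right)\right) = -4502038 - \left(\frac{423400}{1444953} + 419804 \left(- \frac{1}{922244}\right)\right) = -4502038 - \left(\frac{423400}{1444953} - \frac{104951}{230561}\right) = -4502038 - - \frac{54029734903}{333149808633} = -4502038 + \frac{54029734903}{333149808633} = - \frac{1499853044128759151}{333149808633}$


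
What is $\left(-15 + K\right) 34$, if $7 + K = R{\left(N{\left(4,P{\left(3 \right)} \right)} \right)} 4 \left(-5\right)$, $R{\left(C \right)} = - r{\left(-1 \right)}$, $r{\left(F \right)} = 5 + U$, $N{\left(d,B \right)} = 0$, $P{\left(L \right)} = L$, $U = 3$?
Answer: $4692$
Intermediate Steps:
$r{\left(F \right)} = 8$ ($r{\left(F \right)} = 5 + 3 = 8$)
$R{\left(C \right)} = -8$ ($R{\left(C \right)} = \left(-1\right) 8 = -8$)
$K = 153$ ($K = -7 + \left(-8\right) 4 \left(-5\right) = -7 - -160 = -7 + 160 = 153$)
$\left(-15 + K\right) 34 = \left(-15 + 153\right) 34 = 138 \cdot 34 = 4692$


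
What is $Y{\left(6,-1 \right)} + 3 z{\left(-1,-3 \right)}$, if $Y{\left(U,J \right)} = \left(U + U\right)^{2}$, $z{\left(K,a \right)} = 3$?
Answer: $153$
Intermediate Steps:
$Y{\left(U,J \right)} = 4 U^{2}$ ($Y{\left(U,J \right)} = \left(2 U\right)^{2} = 4 U^{2}$)
$Y{\left(6,-1 \right)} + 3 z{\left(-1,-3 \right)} = 4 \cdot 6^{2} + 3 \cdot 3 = 4 \cdot 36 + 9 = 144 + 9 = 153$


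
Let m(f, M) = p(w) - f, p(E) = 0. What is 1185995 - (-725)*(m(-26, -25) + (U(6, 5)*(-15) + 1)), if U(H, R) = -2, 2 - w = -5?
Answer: 1227320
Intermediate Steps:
w = 7 (w = 2 - 1*(-5) = 2 + 5 = 7)
m(f, M) = -f (m(f, M) = 0 - f = -f)
1185995 - (-725)*(m(-26, -25) + (U(6, 5)*(-15) + 1)) = 1185995 - (-725)*(-1*(-26) + (-2*(-15) + 1)) = 1185995 - (-725)*(26 + (30 + 1)) = 1185995 - (-725)*(26 + 31) = 1185995 - (-725)*57 = 1185995 - 1*(-41325) = 1185995 + 41325 = 1227320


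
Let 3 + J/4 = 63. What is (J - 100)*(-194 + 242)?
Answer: 6720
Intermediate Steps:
J = 240 (J = -12 + 4*63 = -12 + 252 = 240)
(J - 100)*(-194 + 242) = (240 - 100)*(-194 + 242) = 140*48 = 6720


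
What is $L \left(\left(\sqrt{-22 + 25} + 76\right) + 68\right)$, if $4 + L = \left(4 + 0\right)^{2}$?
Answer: $1728 + 12 \sqrt{3} \approx 1748.8$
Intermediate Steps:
$L = 12$ ($L = -4 + \left(4 + 0\right)^{2} = -4 + 4^{2} = -4 + 16 = 12$)
$L \left(\left(\sqrt{-22 + 25} + 76\right) + 68\right) = 12 \left(\left(\sqrt{-22 + 25} + 76\right) + 68\right) = 12 \left(\left(\sqrt{3} + 76\right) + 68\right) = 12 \left(\left(76 + \sqrt{3}\right) + 68\right) = 12 \left(144 + \sqrt{3}\right) = 1728 + 12 \sqrt{3}$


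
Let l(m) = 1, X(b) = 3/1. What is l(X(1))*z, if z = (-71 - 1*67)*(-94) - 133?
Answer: 12839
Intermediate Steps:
X(b) = 3 (X(b) = 3*1 = 3)
z = 12839 (z = (-71 - 67)*(-94) - 133 = -138*(-94) - 133 = 12972 - 133 = 12839)
l(X(1))*z = 1*12839 = 12839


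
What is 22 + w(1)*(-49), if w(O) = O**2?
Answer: -27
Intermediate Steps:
22 + w(1)*(-49) = 22 + 1**2*(-49) = 22 + 1*(-49) = 22 - 49 = -27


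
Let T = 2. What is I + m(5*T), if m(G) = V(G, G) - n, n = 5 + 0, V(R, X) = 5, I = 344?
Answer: 344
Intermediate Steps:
n = 5
m(G) = 0 (m(G) = 5 - 1*5 = 5 - 5 = 0)
I + m(5*T) = 344 + 0 = 344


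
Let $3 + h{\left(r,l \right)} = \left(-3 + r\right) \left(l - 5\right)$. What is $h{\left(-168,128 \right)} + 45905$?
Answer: $24869$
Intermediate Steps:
$h{\left(r,l \right)} = -3 + \left(-5 + l\right) \left(-3 + r\right)$ ($h{\left(r,l \right)} = -3 + \left(-3 + r\right) \left(l - 5\right) = -3 + \left(-3 + r\right) \left(-5 + l\right) = -3 + \left(-5 + l\right) \left(-3 + r\right)$)
$h{\left(-168,128 \right)} + 45905 = \left(12 - -840 - 384 + 128 \left(-168\right)\right) + 45905 = \left(12 + 840 - 384 - 21504\right) + 45905 = -21036 + 45905 = 24869$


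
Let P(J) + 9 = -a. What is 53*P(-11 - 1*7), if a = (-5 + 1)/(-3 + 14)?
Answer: -5035/11 ≈ -457.73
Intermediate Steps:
a = -4/11 ≈ -0.36364
P(J) = -95/11 (P(J) = -9 - 1*(-4/11) = -9 + 4/11 = -95/11)
53*P(-11 - 1*7) = 53*(-95/11) = -5035/11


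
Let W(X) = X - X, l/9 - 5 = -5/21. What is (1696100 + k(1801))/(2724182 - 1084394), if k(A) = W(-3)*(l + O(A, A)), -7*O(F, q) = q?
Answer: 424025/409947 ≈ 1.0343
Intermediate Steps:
O(F, q) = -q/7
l = 300/7 (l = 45 + 9*(-5/21) = 45 - 15/7 = 300/7 ≈ 42.857)
W(X) = 0
k(A) = 0 (k(A) = 0*(300/7 - A/7) = 0)
(1696100 + k(1801))/(2724182 - 1084394) = (1696100 + 0)/(2724182 - 1084394) = 1696100/1639788 = 1696100*(1/1639788) = 424025/409947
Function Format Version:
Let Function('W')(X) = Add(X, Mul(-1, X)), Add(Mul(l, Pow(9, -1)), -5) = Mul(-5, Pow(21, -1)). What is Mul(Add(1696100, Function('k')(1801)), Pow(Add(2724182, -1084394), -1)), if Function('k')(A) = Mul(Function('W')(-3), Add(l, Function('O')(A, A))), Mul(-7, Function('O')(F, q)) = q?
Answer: Rational(424025, 409947) ≈ 1.0343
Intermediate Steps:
Function('O')(F, q) = Mul(Rational(-1, 7), q)
l = Rational(300, 7) (l = Add(45, Mul(9, Mul(-5, Pow(21, -1)))) = Add(45, Mul(9, Mul(-5, Rational(1, 21)))) = Add(45, Mul(9, Rational(-5, 21))) = Add(45, Rational(-15, 7)) = Rational(300, 7) ≈ 42.857)
Function('W')(X) = 0
Function('k')(A) = 0 (Function('k')(A) = Mul(0, Add(Rational(300, 7), Mul(Rational(-1, 7), A))) = 0)
Mul(Add(1696100, Function('k')(1801)), Pow(Add(2724182, -1084394), -1)) = Mul(Add(1696100, 0), Pow(Add(2724182, -1084394), -1)) = Mul(1696100, Pow(1639788, -1)) = Mul(1696100, Rational(1, 1639788)) = Rational(424025, 409947)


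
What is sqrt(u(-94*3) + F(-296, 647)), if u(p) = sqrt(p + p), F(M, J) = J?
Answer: sqrt(647 + 2*I*sqrt(141)) ≈ 25.44 + 0.4667*I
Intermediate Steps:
u(p) = sqrt(2)*sqrt(p) (u(p) = sqrt(2*p) = sqrt(2)*sqrt(p))
sqrt(u(-94*3) + F(-296, 647)) = sqrt(sqrt(2)*sqrt(-94*3) + 647) = sqrt(sqrt(2)*sqrt(-282) + 647) = sqrt(sqrt(2)*(I*sqrt(282)) + 647) = sqrt(2*I*sqrt(141) + 647) = sqrt(647 + 2*I*sqrt(141))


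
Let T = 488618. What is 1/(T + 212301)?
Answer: 1/700919 ≈ 1.4267e-6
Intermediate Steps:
1/(T + 212301) = 1/(488618 + 212301) = 1/700919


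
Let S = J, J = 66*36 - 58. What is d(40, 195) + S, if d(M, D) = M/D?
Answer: 90410/39 ≈ 2318.2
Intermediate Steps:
J = 2318 (J = 2376 - 58 = 2318)
S = 2318
d(40, 195) + S = 40/195 + 2318 = 40*(1/195) + 2318 = 8/39 + 2318 = 90410/39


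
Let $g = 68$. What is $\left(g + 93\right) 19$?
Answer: $3059$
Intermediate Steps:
$\left(g + 93\right) 19 = \left(68 + 93\right) 19 = 161 \cdot 19 = 3059$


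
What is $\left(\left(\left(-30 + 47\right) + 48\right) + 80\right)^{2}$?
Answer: $21025$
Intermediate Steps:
$\left(\left(\left(-30 + 47\right) + 48\right) + 80\right)^{2} = \left(\left(17 + 48\right) + 80\right)^{2} = \left(65 + 80\right)^{2} = 145^{2} = 21025$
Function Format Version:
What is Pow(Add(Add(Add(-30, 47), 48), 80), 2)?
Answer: 21025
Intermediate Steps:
Pow(Add(Add(Add(-30, 47), 48), 80), 2) = Pow(Add(Add(17, 48), 80), 2) = Pow(Add(65, 80), 2) = Pow(145, 2) = 21025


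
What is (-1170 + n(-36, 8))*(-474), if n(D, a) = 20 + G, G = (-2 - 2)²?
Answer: 537516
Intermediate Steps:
G = 16 (G = (-4)² = 16)
n(D, a) = 36 (n(D, a) = 20 + 16 = 36)
(-1170 + n(-36, 8))*(-474) = (-1170 + 36)*(-474) = -1134*(-474) = 537516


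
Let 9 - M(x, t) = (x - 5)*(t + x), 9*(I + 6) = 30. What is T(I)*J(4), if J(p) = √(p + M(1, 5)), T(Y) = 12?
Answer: 12*√37 ≈ 72.993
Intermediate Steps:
I = -8/3 (I = -6 + (⅑)*30 = -6 + 10/3 = -8/3 ≈ -2.6667)
M(x, t) = 9 - (-5 + x)*(t + x) (M(x, t) = 9 - (x - 5)*(t + x) = 9 - (-5 + x)*(t + x))
J(p) = √(33 + p) (J(p) = √(p + (9 - 1*1² + 5*5 + 5*1 - 1*5*1)) = √(p + (9 - 1*1 + 25 + 5 - 5)) = √(p + (9 - 1 + 25 + 5 - 5)) = √(p + 33) = √(33 + p))
T(I)*J(4) = 12*√(33 + 4) = 12*√37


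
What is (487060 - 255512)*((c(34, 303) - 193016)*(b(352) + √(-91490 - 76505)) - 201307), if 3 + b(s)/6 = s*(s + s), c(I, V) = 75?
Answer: -66424329512095676 - 44675102668*I*√167995 ≈ -6.6424e+16 - 1.8311e+13*I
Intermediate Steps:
b(s) = -18 + 12*s² (b(s) = -18 + 6*(s*(s + s)) = -18 + 6*(s*(2*s)) = -18 + 6*(2*s²) = -18 + 12*s²)
(487060 - 255512)*((c(34, 303) - 193016)*(b(352) + √(-91490 - 76505)) - 201307) = (487060 - 255512)*((75 - 193016)*((-18 + 12*352²) + √(-91490 - 76505)) - 201307) = 231548*(-192941*((-18 + 12*123904) + √(-167995)) - 201307) = 231548*(-192941*((-18 + 1486848) + I*√167995) - 201307) = 231548*(-192941*(1486830 + I*√167995) - 201307) = 231548*((-286870467030 - 192941*I*√167995) - 201307) = 231548*(-286870668337 - 192941*I*√167995) = -66424329512095676 - 44675102668*I*√167995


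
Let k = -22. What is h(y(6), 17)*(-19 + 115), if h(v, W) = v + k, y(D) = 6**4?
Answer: 122304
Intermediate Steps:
y(D) = 1296
h(v, W) = -22 + v (h(v, W) = v - 22 = -22 + v)
h(y(6), 17)*(-19 + 115) = (-22 + 1296)*(-19 + 115) = 1274*96 = 122304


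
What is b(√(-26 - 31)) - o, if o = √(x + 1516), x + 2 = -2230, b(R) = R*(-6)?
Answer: 2*I*(-√179 - 3*√57) ≈ -72.057*I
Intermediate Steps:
b(R) = -6*R
x = -2232 (x = -2 - 2230 = -2232)
o = 2*I*√179 (o = √(-2232 + 1516) = √(-716) = 2*I*√179 ≈ 26.758*I)
b(√(-26 - 31)) - o = -6*√(-26 - 31) - 2*I*√179 = -6*I*√57 - 2*I*√179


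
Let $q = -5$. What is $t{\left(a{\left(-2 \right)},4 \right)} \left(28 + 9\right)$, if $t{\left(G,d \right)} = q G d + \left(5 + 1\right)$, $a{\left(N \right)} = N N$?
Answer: $-2738$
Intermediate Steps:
$a{\left(N \right)} = N^{2}$
$t{\left(G,d \right)} = 6 - 5 G d$ ($t{\left(G,d \right)} = - 5 G d + \left(5 + 1\right) = - 5 G d + 6 = 6 - 5 G d$)
$t{\left(a{\left(-2 \right)},4 \right)} \left(28 + 9\right) = \left(6 - 5 \left(-2\right)^{2} \cdot 4\right) \left(28 + 9\right) = \left(6 - 20 \cdot 4\right) 37 = \left(6 - 80\right) 37 = \left(-74\right) 37 = -2738$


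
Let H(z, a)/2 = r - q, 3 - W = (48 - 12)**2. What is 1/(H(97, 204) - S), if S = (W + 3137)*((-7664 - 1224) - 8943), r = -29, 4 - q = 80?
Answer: 1/32880458 ≈ 3.0413e-8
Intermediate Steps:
q = -76 (q = 4 - 1*80 = 4 - 80 = -76)
W = -1293 (W = 3 - (48 - 12)**2 = 3 - 1*36**2 = 3 - 1*1296 = 3 - 1296 = -1293)
H(z, a) = 94 (H(z, a) = 2*(-29 - 1*(-76)) = 2*(-29 + 76) = 2*47 = 94)
S = -32880364 (S = (-1293 + 3137)*((-7664 - 1224) - 8943) = 1844*(-8888 - 8943) = 1844*(-17831) = -32880364)
1/(H(97, 204) - S) = 1/(94 - 1*(-32880364)) = 1/(94 + 32880364) = 1/32880458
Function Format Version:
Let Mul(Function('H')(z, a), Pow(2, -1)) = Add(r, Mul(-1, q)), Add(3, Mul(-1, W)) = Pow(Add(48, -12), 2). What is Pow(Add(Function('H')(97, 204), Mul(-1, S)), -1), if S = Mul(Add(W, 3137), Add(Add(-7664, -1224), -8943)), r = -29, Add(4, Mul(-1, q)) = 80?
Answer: Rational(1, 32880458) ≈ 3.0413e-8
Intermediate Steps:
q = -76 (q = Add(4, Mul(-1, 80)) = Add(4, -80) = -76)
W = -1293 (W = Add(3, Mul(-1, Pow(Add(48, -12), 2))) = Add(3, Mul(-1, Pow(36, 2))) = Add(3, Mul(-1, 1296)) = Add(3, -1296) = -1293)
Function('H')(z, a) = 94 (Function('H')(z, a) = Mul(2, Add(-29, Mul(-1, -76))) = Mul(2, Add(-29, 76)) = Mul(2, 47) = 94)
S = -32880364 (S = Mul(Add(-1293, 3137), Add(Add(-7664, -1224), -8943)) = Mul(1844, Add(-8888, -8943)) = Mul(1844, -17831) = -32880364)
Pow(Add(Function('H')(97, 204), Mul(-1, S)), -1) = Pow(Add(94, Mul(-1, -32880364)), -1) = Pow(Add(94, 32880364), -1) = Pow(32880458, -1) = Rational(1, 32880458)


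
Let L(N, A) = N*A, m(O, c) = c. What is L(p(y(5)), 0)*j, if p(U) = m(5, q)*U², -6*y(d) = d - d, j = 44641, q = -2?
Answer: 0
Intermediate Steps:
y(d) = 0 (y(d) = -(d - d)/6 = -⅙*0 = 0)
p(U) = -2*U²
L(N, A) = A*N
L(p(y(5)), 0)*j = (0*(-2*0²))*44641 = (0*(-2*0))*44641 = (0*0)*44641 = 0*44641 = 0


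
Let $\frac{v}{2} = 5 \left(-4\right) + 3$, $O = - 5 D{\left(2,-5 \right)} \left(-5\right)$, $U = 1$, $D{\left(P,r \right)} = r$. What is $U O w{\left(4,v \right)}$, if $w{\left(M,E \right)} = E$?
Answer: $4250$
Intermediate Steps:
$O = -125$ ($O = \left(-5\right) \left(-5\right) \left(-5\right) = 25 \left(-5\right) = -125$)
$v = -34$ ($v = 2 \left(5 \left(-4\right) + 3\right) = 2 \left(-20 + 3\right) = 2 \left(-17\right) = -34$)
$U O w{\left(4,v \right)} = 1 \left(-125\right) \left(-34\right) = \left(-125\right) \left(-34\right) = 4250$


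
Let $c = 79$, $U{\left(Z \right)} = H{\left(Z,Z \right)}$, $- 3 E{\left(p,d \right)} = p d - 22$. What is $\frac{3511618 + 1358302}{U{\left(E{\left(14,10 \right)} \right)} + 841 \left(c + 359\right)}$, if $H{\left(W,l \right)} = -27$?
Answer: $\frac{4869920}{368331} \approx 13.222$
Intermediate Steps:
$E{\left(p,d \right)} = \frac{22}{3} - \frac{d p}{3}$ ($E{\left(p,d \right)} = - \frac{p d - 22}{3} = - \frac{d p - 22}{3} = - \frac{-22 + d p}{3} = \frac{22}{3} - \frac{d p}{3}$)
$U{\left(Z \right)} = -27$
$\frac{3511618 + 1358302}{U{\left(E{\left(14,10 \right)} \right)} + 841 \left(c + 359\right)} = \frac{3511618 + 1358302}{-27 + 841 \left(79 + 359\right)} = \frac{4869920}{-27 + 841 \cdot 438} = \frac{4869920}{-27 + 368358} = \frac{4869920}{368331}$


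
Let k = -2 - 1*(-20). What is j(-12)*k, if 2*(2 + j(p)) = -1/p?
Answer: -141/4 ≈ -35.250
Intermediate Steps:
j(p) = -2 - 1/(2*p) (j(p) = -2 + (-1/p)/2 = -2 - 1/(2*p))
k = 18 (k = -2 + 20 = 18)
j(-12)*k = (-2 - ½/(-12))*18 = (-2 - ½*(-1/12))*18 = (-2 + 1/24)*18 = -47/24*18 = -141/4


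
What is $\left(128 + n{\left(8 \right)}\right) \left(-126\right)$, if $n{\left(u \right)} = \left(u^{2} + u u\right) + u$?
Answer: $-33264$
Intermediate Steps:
$n{\left(u \right)} = u + 2 u^{2}$ ($n{\left(u \right)} = \left(u^{2} + u^{2}\right) + u = 2 u^{2} + u = u + 2 u^{2}$)
$\left(128 + n{\left(8 \right)}\right) \left(-126\right) = \left(128 + 8 \left(1 + 2 \cdot 8\right)\right) \left(-126\right) = \left(128 + 8 \left(1 + 16\right)\right) \left(-126\right) = \left(128 + 8 \cdot 17\right) \left(-126\right) = \left(128 + 136\right) \left(-126\right) = 264 \left(-126\right) = -33264$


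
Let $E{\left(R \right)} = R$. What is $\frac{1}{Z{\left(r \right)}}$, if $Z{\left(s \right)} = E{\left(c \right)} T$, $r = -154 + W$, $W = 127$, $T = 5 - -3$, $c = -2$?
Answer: $- \frac{1}{16} \approx -0.0625$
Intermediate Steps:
$T = 8$ ($T = 5 + 3 = 8$)
$r = -27$ ($r = -154 + 127 = -27$)
$Z{\left(s \right)} = -16$ ($Z{\left(s \right)} = \left(-2\right) 8 = -16$)
$\frac{1}{Z{\left(r \right)}} = \frac{1}{-16} = - \frac{1}{16}$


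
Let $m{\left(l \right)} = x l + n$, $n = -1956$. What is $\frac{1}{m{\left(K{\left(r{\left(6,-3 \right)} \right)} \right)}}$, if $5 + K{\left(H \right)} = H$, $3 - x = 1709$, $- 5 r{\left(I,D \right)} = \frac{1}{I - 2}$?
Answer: $\frac{10}{66593} \approx 0.00015017$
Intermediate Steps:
$r{\left(I,D \right)} = - \frac{1}{5 \left(-2 + I\right)}$ ($r{\left(I,D \right)} = - \frac{1}{5 \left(I - 2\right)} = - \frac{1}{5 \left(-2 + I\right)}$)
$x = -1706$ ($x = 3 - 1709 = -1706$)
$K{\left(H \right)} = -5 + H$
$m{\left(l \right)} = -1956 - 1706 l$ ($m{\left(l \right)} = - 1706 l - 1956 = -1956 - 1706 l$)
$\frac{1}{m{\left(K{\left(r{\left(6,-3 \right)} \right)} \right)}} = \frac{1}{-1956 - 1706 \left(-5 - \frac{1}{-10 + 5 \cdot 6}\right)} = \frac{1}{-1956 - 1706 \left(-5 - \frac{1}{-10 + 30}\right)} = \frac{1}{-1956 - 1706 \left(-5 - \frac{1}{20}\right)} = \frac{1}{-1956 - - \frac{86153}{10}} = \frac{1}{-1956 + \frac{86153}{10}} = \frac{1}{\frac{66593}{10}} = \frac{10}{66593}$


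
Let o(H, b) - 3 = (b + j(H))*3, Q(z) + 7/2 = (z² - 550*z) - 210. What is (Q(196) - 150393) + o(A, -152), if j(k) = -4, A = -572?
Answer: -440911/2 ≈ -2.2046e+5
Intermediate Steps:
Q(z) = -427/2 + z² - 550*z (Q(z) = -7/2 + ((z² - 550*z) - 210) = -7/2 + (-210 + z² - 550*z) = -427/2 + z² - 550*z)
o(H, b) = -9 + 3*b (o(H, b) = 3 + (b - 4)*3 = 3 + (-4 + b)*3 = 3 + (-12 + 3*b) = -9 + 3*b)
(Q(196) - 150393) + o(A, -152) = ((-427/2 + 196² - 550*196) - 150393) + (-9 + 3*(-152)) = ((-427/2 + 38416 - 107800) - 150393) + (-9 - 456) = (-139195/2 - 150393) - 465 = -439981/2 - 465 = -440911/2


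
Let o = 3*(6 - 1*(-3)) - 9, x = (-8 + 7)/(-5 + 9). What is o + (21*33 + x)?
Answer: 2843/4 ≈ 710.75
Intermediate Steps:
x = -¼ (x = -1/4 = -1*¼ = -¼ ≈ -0.25000)
o = 18 (o = 3*(6 + 3) - 9 = 3*9 - 9 = 27 - 9 = 18)
o + (21*33 + x) = 18 + (21*33 - ¼) = 18 + (693 - ¼) = 18 + 2771/4 = 2843/4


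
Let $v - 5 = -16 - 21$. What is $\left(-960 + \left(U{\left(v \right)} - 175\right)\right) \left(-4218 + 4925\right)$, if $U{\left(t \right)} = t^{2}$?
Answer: $-78477$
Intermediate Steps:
$v = -32$ ($v = 5 - 37 = -32$)
$\left(-960 + \left(U{\left(v \right)} - 175\right)\right) \left(-4218 + 4925\right) = \left(-960 + \left(\left(-32\right)^{2} - 175\right)\right) \left(-4218 + 4925\right) = \left(-960 + \left(1024 - 175\right)\right) 707 = \left(-960 + 849\right) 707 = \left(-111\right) 707 = -78477$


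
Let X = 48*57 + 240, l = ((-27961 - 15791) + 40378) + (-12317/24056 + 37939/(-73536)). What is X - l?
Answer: 1404356775637/221122752 ≈ 6351.0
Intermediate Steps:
l = -746295465685/221122752 (l = (-43752 + 40378) + (-12317*1/24056 + 37939*(-1/73536)) = -3374 + (-12317/24056 - 37939/73536) = -3374 - 227300437/221122752 = -746295465685/221122752 ≈ -3375.0)
X = 2976 (X = 2736 + 240 = 2976)
X - l = 2976 - 1*(-746295465685/221122752) = 2976 + 746295465685/221122752 = 1404356775637/221122752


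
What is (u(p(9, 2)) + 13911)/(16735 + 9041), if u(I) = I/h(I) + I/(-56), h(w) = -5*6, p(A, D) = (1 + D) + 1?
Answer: 2921267/5412960 ≈ 0.53968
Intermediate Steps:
p(A, D) = 2 + D
h(w) = -30
u(I) = -43*I/840 (u(I) = I/(-30) + I/(-56) = I*(-1/30) + I*(-1/56) = -I/30 - I/56 = -43*I/840)
(u(p(9, 2)) + 13911)/(16735 + 9041) = (-43*(2 + 2)/840 + 13911)/(16735 + 9041) = (-43/840*4 + 13911)/25776 = (-43/210 + 13911)*(1/25776) = (2921267/210)*(1/25776) = 2921267/5412960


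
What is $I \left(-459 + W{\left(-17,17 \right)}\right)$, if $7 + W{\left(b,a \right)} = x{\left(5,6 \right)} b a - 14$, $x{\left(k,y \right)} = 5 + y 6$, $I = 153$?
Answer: $-1886337$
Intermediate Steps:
$x{\left(k,y \right)} = 5 + 6 y$
$W{\left(b,a \right)} = -21 + 41 a b$ ($W{\left(b,a \right)} = -7 + \left(\left(5 + 6 \cdot 6\right) b a - 14\right) = -7 + \left(\left(5 + 36\right) b a - 14\right) = -7 + \left(41 b a - 14\right) = -7 + \left(41 a b - 14\right) = -7 + \left(-14 + 41 a b\right) = -21 + 41 a b$)
$I \left(-459 + W{\left(-17,17 \right)}\right) = 153 \left(-459 + \left(-21 + 41 \cdot 17 \left(-17\right)\right)\right) = 153 \left(-459 - 11870\right) = 153 \left(-12329\right) = -1886337$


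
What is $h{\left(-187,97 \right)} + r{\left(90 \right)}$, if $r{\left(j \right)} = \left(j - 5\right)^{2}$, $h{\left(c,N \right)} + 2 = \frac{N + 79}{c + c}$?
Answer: $\frac{122783}{17} \approx 7222.5$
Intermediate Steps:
$h{\left(c,N \right)} = -2 + \frac{79 + N}{2 c}$ ($h{\left(c,N \right)} = -2 + \frac{N + 79}{c + c} = -2 + \frac{79 + N}{2 c}$)
$r{\left(j \right)} = \left(-5 + j\right)^{2}$
$h{\left(-187,97 \right)} + r{\left(90 \right)} = \frac{79 + 97 - -748}{2 \left(-187\right)} + \left(-5 + 90\right)^{2} = \frac{1}{2} \left(- \frac{1}{187}\right) \left(79 + 97 + 748\right) + 85^{2} = \frac{1}{2} \left(- \frac{1}{187}\right) 924 + 7225 = - \frac{42}{17} + 7225 = \frac{122783}{17}$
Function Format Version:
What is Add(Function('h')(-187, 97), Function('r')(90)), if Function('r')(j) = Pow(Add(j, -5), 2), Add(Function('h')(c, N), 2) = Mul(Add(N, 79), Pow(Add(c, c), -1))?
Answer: Rational(122783, 17) ≈ 7222.5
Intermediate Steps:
Function('h')(c, N) = Add(-2, Mul(Rational(1, 2), Pow(c, -1), Add(79, N))) (Function('h')(c, N) = Add(-2, Mul(Add(N, 79), Pow(Add(c, c), -1))) = Add(-2, Mul(Add(79, N), Pow(Mul(2, c), -1))) = Add(-2, Mul(Add(79, N), Mul(Rational(1, 2), Pow(c, -1)))) = Add(-2, Mul(Rational(1, 2), Pow(c, -1), Add(79, N))))
Function('r')(j) = Pow(Add(-5, j), 2)
Add(Function('h')(-187, 97), Function('r')(90)) = Add(Mul(Rational(1, 2), Pow(-187, -1), Add(79, 97, Mul(-4, -187))), Pow(Add(-5, 90), 2)) = Add(Mul(Rational(1, 2), Rational(-1, 187), Add(79, 97, 748)), Pow(85, 2)) = Add(Mul(Rational(1, 2), Rational(-1, 187), 924), 7225) = Add(Rational(-42, 17), 7225) = Rational(122783, 17)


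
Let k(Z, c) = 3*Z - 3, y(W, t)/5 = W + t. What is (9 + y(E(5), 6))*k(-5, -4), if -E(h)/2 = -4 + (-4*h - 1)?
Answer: -5202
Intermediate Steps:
E(h) = 10 + 8*h (E(h) = -2*(-4 + (-4*h - 1)) = -2*(-4 + (-1 - 4*h)) = -2*(-5 - 4*h) = 10 + 8*h)
y(W, t) = 5*W + 5*t (y(W, t) = 5*(W + t) = 5*W + 5*t)
k(Z, c) = -3 + 3*Z
(9 + y(E(5), 6))*k(-5, -4) = (9 + (5*(10 + 8*5) + 5*6))*(-3 + 3*(-5)) = (9 + (5*(10 + 40) + 30))*(-3 - 15) = (9 + (5*50 + 30))*(-18) = (9 + (250 + 30))*(-18) = (9 + 280)*(-18) = 289*(-18) = -5202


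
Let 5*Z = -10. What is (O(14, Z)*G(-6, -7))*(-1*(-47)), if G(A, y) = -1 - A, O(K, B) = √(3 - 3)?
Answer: 0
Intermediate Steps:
Z = -2 (Z = (⅕)*(-10) = -2)
O(K, B) = 0 (O(K, B) = √0 = 0)
(O(14, Z)*G(-6, -7))*(-1*(-47)) = (0*(-1 - 1*(-6)))*(-1*(-47)) = (0*(-1 + 6))*47 = (0*5)*47 = 0*47 = 0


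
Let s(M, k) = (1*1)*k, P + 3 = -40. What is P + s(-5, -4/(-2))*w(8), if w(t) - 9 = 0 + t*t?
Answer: 103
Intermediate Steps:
w(t) = 9 + t² (w(t) = 9 + (0 + t*t) = 9 + (0 + t²) = 9 + t²)
P = -43 (P = -3 - 40 = -43)
s(M, k) = k (s(M, k) = 1*k = k)
P + s(-5, -4/(-2))*w(8) = -43 + (-4/(-2))*(9 + 8²) = -43 + (-4*(-½))*(9 + 64) = -43 + 2*73 = -43 + 146 = 103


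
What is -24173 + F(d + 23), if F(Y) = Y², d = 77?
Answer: -14173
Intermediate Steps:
-24173 + F(d + 23) = -24173 + (77 + 23)² = -24173 + 100² = -24173 + 10000 = -14173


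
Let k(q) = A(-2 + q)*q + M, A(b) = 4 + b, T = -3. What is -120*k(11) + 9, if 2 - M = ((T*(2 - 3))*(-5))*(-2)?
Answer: -13791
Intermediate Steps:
M = -28 (M = 2 - -3*(2 - 3)*(-5)*(-2) = 2 - -3*(-1)*(-5)*(-2) = 2 - 3*(-5)*(-2) = 2 - (-15)*(-2) = 2 - 1*30 = 2 - 30 = -28)
k(q) = -28 + q*(2 + q) (k(q) = (4 + (-2 + q))*q - 28 = (2 + q)*q - 28 = q*(2 + q) - 28 = -28 + q*(2 + q))
-120*k(11) + 9 = -120*(-28 + 11*(2 + 11)) + 9 = -120*(-28 + 11*13) + 9 = -120*(-28 + 143) + 9 = -120*115 + 9 = -13800 + 9 = -13791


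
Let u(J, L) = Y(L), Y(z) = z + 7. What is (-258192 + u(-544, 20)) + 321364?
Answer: 63199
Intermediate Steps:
Y(z) = 7 + z
u(J, L) = 7 + L
(-258192 + u(-544, 20)) + 321364 = (-258192 + (7 + 20)) + 321364 = (-258192 + 27) + 321364 = -258165 + 321364 = 63199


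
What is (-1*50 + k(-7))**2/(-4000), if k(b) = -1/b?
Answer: -121801/196000 ≈ -0.62143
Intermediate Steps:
(-1*50 + k(-7))**2/(-4000) = (-1*50 - 1/(-7))**2/(-4000) = (-50 - 1*(-1/7))**2*(-1/4000) = (-50 + 1/7)**2*(-1/4000) = (-349/7)**2*(-1/4000) = (121801/49)*(-1/4000) = -121801/196000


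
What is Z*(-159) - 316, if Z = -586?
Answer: 92858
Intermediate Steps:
Z*(-159) - 316 = -586*(-159) - 316 = 93174 - 316 = 92858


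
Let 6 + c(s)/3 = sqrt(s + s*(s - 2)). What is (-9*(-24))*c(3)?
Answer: -3888 + 648*sqrt(6) ≈ -2300.7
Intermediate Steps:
c(s) = -18 + 3*sqrt(s + s*(-2 + s)) (c(s) = -18 + 3*sqrt(s + s*(s - 2)) = -18 + 3*sqrt(s + s*(-2 + s)))
(-9*(-24))*c(3) = (-9*(-24))*(-18 + 3*sqrt(3*(-1 + 3))) = 216*(-18 + 3*sqrt(3*2)) = 216*(-18 + 3*sqrt(6)) = -3888 + 648*sqrt(6)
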